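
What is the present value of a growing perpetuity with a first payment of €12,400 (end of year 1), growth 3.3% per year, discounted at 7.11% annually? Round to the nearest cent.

€325,459.32

PV = PMT / (i − g) = 12400 / (0.0711 − 0.033) = 12400 / 0.038100 = 325,459.3176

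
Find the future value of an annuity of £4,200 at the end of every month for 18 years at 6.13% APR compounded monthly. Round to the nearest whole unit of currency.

Periodic rate i = 0.0613/12 = 0.00510833; n = 18 × 12 = 216 periods.
FV = PMT · [(1+i)^n − 1] / i = 4200 · 392.680501 = 1,649,258.1049

£1,649,258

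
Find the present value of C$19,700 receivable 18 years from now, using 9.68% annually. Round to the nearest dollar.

PV = 19,700 / (1 + 0.0968)^18 = 19,700 / 5.275868 = 3,733.9825

C$3,734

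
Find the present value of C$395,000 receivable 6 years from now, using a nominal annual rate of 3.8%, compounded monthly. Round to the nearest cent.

With 12 periods per year: i = 0.00316667, n = 72.
Discount factor = (1+0.00316667)^(−72) = 0.796411; PV = 395,000 × 0.796411 = 314,582.3873

C$314,582.39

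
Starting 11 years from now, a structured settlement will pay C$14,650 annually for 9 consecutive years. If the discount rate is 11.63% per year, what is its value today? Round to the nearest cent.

C$26,347.92

PV at t=10 (ordinary 9-year annuity): 14650 × a(9|0.1163) = 14650 × 5.404033 = 79,169.0787
PV₀ = 79,169.0787 / (1+0.1163)^10 = 79,169.0787 / 3.004756 = 26,347.9204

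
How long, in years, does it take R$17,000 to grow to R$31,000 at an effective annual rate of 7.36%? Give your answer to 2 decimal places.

n = ln(31000/17000) / ln(1+0.0736) = ln(1.82353) / 0.071017 = 8.4595 years

8.46 years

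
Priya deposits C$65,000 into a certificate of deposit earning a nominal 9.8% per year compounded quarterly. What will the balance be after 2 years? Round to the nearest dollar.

C$78,888

i = 0.098/4 = 0.0245 per quarter; n = 2·4 = 8.
FV = 65,000 × (1 + 0.0245)^8 = 78,887.6572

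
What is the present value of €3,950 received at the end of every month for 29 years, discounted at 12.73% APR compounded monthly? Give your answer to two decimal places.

€362,884.03

Periodic rate i = 0.1273/12 = 0.0106083; n = 29 × 12 = 348 periods.
PV = PMT · [1 − (1+i)^(−n)] / i = 3950 · 91.869374 = 362,884.0264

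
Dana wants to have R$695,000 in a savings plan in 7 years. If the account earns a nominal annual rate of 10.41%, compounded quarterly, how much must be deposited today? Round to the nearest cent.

R$338,502.91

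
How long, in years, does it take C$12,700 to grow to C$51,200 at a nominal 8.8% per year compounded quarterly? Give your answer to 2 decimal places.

16.02 years

Periodic rate i = 0.088/4 = 0.022.
(1+i)^n = 51200/12700 = 4.03150, so n = ln 4.03150 / ln 1.022 = 64.0644 quarters
= 64.0644/4 years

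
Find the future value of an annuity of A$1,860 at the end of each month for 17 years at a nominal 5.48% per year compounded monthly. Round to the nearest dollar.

A$624,467

With 12 periods per year: i = 0.00456667, n = 204.
FV = PMT · [(1+i)^n − 1] / i = 1860 · 335.734994 = 624,467.0879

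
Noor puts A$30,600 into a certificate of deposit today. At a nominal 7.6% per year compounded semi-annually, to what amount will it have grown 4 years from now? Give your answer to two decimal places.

Periodic rate i = 0.076/2 = 0.038; n = 4 × 2 = 8 periods.
FV = PV·(1+i)^n = 30,600 × 1.347655 = 41,238.2526

A$41,238.25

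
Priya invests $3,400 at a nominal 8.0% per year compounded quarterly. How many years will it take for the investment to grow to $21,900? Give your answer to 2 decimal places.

23.52 years

Periodic rate i = 0.08/4 = 0.02.
(1+i)^n = 21900/3400 = 6.44118, so n = ln 6.44118 / ln 1.02 = 94.0638 quarters
= 94.0638/4 years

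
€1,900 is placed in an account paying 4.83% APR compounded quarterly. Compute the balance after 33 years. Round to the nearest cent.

With 4 periods per year: i = 0.012075, n = 132.
FV = 1,900 × (1 + 0.012075)^132 = 9,264.6630

€9,264.66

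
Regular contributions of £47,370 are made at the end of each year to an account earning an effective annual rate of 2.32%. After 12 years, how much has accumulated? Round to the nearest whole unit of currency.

£646,886

Accumulation factor s(12|0.0232) = 13.656030; FV = 47370 × 13.656030 = 646,886.1282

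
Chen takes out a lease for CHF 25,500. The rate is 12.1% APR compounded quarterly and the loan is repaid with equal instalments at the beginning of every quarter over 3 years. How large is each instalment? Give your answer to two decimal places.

CHF 2,490.28

With 4 periods per year: i = 0.03025, n = 12.
PMT = 25500 / ( [1 − (1+0.03025)^(−12)] / 0.03025 × (1+i) ) = 25500 / 10.239825 = 2,490.2769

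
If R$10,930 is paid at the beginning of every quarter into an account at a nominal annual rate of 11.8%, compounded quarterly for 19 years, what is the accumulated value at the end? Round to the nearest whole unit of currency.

Periodic rate i = 0.118/4 = 0.0295; n = 19 × 4 = 76 periods.
FV = PMT · [(1+i)^n − 1] / i × (1+i) = 10930 · 283.086968 = 3,094,140.5650
(annuity-due: payments at period start, so ×(1+i).)

R$3,094,141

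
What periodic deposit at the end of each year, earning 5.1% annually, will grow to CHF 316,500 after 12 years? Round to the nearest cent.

CHF 19,769.42

FV-annuity factor = 16.009573; PMT = 316500 / 16.009573 = 19,769.4211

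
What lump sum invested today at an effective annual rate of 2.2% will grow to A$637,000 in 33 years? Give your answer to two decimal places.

A$310,641.78

Discount factor = (1+0.022)^(−33) = 0.487664; PV = 637,000 × 0.487664 = 310,641.7835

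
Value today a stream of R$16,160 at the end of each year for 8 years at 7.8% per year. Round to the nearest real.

R$93,575

PV = PMT · [1 − (1+i)^(−n)] / i = 16160 · 5.790513 = 93,574.6910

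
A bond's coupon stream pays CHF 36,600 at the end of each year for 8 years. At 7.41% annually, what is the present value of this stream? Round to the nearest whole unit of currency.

CHF 215,119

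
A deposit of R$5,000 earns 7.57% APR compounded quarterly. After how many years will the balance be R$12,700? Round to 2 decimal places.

Periodic rate i = 0.0757/4 = 0.018925.
n = ln(12700/5000) / ln(1+0.018925) = ln(2.54000) / 0.018748 = 49.7203 quarters
= 49.7203/4 years

12.43 years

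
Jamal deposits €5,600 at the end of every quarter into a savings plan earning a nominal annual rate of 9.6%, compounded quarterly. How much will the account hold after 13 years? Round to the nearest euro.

Periodic rate i = 0.096/4 = 0.024; n = 13 × 4 = 52 periods.
FV = 5600 × [(1+0.024)^52 − 1] / 0.024 = 5600 × 101.349951 = 567,559.7270

€567,560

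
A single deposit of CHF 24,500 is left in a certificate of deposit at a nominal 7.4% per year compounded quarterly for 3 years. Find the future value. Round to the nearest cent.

CHF 30,528.01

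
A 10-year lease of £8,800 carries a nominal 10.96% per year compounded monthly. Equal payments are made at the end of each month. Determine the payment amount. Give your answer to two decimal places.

£121.02

With 12 periods per year: i = 0.00913333, n = 120.
Annuity-PV factor = 72.714747; PMT = 8800 / 72.714747 = 121.0208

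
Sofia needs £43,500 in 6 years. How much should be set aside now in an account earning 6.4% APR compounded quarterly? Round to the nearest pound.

£29,719

With 4 periods per year: i = 0.016, n = 24.
Discount factor = (1+0.016)^(−24) = 0.683205; PV = 43,500 × 0.683205 = 29,719.4157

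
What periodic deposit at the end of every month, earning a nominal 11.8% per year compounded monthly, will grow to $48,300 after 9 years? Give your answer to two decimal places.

Periodic rate i = 0.118/12 = 0.00983333; n = 9 × 12 = 108 periods.
PMT = 48300 / ( [(1+0.00983333)^108 − 1] / 0.00983333 ) = 48300 / 190.900197 = 253.0118

$253.01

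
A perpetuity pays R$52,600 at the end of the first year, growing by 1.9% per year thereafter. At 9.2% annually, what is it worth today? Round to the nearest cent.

PV = D₁/(r − g) = 52600/(0.092 − 0.019) = 720,547.9452

R$720,547.95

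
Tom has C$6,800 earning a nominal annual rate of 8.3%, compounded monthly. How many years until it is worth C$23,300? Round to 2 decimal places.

14.89 years

Periodic rate i = 0.083/12 = 0.00691667.
n = ln(23300/6800) / ln(1+0.00691667) = ln(3.42647) / 0.006893 = 178.6677 months
= 178.6677/12 years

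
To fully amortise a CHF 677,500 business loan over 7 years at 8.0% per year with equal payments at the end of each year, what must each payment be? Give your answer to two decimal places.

CHF 130,129.05

PMT = 677500 / ( [1 − (1+0.08)^(−7)] / 0.08 ) = 677500 / 5.206370 = 130,129.0520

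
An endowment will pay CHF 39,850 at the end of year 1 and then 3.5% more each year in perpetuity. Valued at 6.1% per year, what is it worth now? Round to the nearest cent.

CHF 1,532,692.31

PV = PMT / (i − g) = 39850 / (0.061 − 0.035) = 39850 / 0.026000 = 1,532,692.3077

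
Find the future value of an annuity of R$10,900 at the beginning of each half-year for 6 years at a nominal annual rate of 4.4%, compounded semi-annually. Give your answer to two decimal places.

R$151,099.59

i = 0.044/2 = 0.022 per half-year; n = 6·2 = 12.
FV = PMT · [(1+i)^n − 1] / i × (1+i) = 10900 · 13.862348 = 151,099.5916
Payments are at the start of each period, so multiply by (1+i).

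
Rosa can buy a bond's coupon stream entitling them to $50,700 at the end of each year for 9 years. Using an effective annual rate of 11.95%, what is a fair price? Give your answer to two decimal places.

$270,656.48

PV = 50700 × [1 − (1+0.1195)^(−9)] / 0.1195 = 50700 × 5.338392 = 270,656.4795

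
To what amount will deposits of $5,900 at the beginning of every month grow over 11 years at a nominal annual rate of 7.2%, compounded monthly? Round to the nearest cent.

$1,189,641.07

i = 0.072/12 = 0.006 per month; n = 11·12 = 132.
FV = PMT · [(1+i)^n − 1] / i × (1+i) = 5900 · 201.634080 = 1,189,641.0702
(Beginning-of-period payments → annuity-due factor ×(1+i).)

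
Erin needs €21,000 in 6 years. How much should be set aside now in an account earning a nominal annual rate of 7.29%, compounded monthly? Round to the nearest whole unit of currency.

€13,578

i = 0.0729/12 = 0.006075 per month; n = 6·12 = 72.
PV = FV·(1+i)^(−n) = 21,000 × 0.646568 = 13,577.9300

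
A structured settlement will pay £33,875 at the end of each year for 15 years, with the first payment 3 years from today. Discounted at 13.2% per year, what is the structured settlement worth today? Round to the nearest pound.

£169,086

PV at t=2 (ordinary 15-year annuity): 33875 × a(15|0.132) = 33875 × 6.396171 = 216,670.3069
Discount back 2 years: 216,670.3069 × (1+0.132)^(−2) = 216,670.3069 × 0.780382 = 169,085.5696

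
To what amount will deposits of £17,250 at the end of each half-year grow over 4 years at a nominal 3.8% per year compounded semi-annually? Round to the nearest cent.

£147,534.14

i = 0.038/2 = 0.019 per half-year; n = 4·2 = 8.
Accumulation factor s(8|0.019) = 8.552703; FV = 17250 × 8.552703 = 147,534.1353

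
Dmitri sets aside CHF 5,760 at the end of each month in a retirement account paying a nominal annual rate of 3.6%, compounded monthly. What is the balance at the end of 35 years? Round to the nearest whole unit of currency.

CHF 4,836,054

Periodic rate i = 0.036/12 = 0.003; n = 35 × 12 = 420 periods.
FV = PMT · [(1+i)^n − 1] / i = 5760 · 839.592668 = 4,836,053.7686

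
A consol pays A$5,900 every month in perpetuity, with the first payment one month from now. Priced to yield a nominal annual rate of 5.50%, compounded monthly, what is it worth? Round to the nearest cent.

Periodic rate i = 0.055/12 = 0.00458333.
PV = C/r = 5900/0.00458333 = 1,287,272.7273

A$1,287,272.73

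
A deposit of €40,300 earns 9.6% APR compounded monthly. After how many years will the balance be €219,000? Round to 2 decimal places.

Periodic rate i = 0.096/12 = 0.008.
n = ln(219000/40300) / ln(1+0.008) = ln(5.43424) / 0.007968 = 212.4353 months
= 212.4353/12 years

17.70 years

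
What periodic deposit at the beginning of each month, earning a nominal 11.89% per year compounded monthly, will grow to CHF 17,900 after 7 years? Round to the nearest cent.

With 12 periods per year: i = 0.00990833, n = 84.
PMT = 17900 / ( [(1+0.00990833)^84 − 1] / 0.00990833 × (1+i) ) = 17900 / 131.402196 = 136.2230

CHF 136.22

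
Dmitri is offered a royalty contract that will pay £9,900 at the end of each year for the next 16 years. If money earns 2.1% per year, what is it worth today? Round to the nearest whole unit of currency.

Annuity factor a(16|0.021) = 13.470768; PV = 9900 × 13.470768 = 133,360.6009

£133,361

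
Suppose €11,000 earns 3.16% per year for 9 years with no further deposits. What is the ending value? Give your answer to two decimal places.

€14,554.41

FV = PV·(1+i)^n = 11,000 × 1.323128 = 14,554.4127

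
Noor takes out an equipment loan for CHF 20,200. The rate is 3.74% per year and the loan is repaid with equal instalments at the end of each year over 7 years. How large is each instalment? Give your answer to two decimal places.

CHF 3,333.25

Annuity-PV factor = 6.060151; PMT = 20200 / 6.060151 = 3,333.2504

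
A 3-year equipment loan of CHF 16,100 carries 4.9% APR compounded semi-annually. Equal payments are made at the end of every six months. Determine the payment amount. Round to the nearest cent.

i = 0.049/2 = 0.0245 per half-year; n = 3·2 = 6.
Annuity-PV factor = 5.517348; PMT = 16100 / 5.517348 = 2,918.0687

CHF 2,918.07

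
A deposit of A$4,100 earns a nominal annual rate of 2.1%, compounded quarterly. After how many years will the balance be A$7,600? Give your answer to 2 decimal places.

29.47 years

Periodic rate i = 0.021/4 = 0.00525.
(1+i)^n = 7600/4100 = 1.85366, so n = ln 1.85366 / ln 1.00525 = 117.8628 quarters
= 117.8628/4 years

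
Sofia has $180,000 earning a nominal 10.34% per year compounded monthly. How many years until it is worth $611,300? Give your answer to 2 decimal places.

Periodic rate i = 0.1034/12 = 0.00861667.
(1+i)^n = 611300/180000 = 3.39611, so n = ln 3.39611 / ln 1.00862 = 142.5019 months
= 142.5019/12 years

11.88 years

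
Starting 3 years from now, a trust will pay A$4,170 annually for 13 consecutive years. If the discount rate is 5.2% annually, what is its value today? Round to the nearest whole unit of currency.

PV at t=2 (ordinary 13-year annuity): 4170 × a(13|0.052) = 4170 × 9.281480 = 38,703.7733
Discount back 2 years: 38,703.7733 × (1+0.052)^(−2) = 38,703.7733 × 0.903584 = 34,972.1093

A$34,972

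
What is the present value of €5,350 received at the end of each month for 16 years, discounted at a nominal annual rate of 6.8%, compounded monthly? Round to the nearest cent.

€625,075.93

With 12 periods per year: i = 0.00566667, n = 192.
PV = 5350 × [1 − (1+0.00566667)^(−192)] / 0.00566667 = 5350 × 116.836623 = 625,075.9344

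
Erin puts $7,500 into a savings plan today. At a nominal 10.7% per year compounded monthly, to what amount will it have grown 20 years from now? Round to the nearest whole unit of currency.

$63,144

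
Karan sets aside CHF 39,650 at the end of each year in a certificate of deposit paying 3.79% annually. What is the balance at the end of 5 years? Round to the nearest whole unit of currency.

CHF 213,858

Accumulation factor s(5|0.0379) = 5.393638; FV = 39650 × 5.393638 = 213,857.7611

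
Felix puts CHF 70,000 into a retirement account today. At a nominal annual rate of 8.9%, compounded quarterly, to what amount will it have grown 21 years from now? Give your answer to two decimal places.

Periodic rate i = 0.089/4 = 0.02225; n = 21 × 4 = 84 periods.
70,000 × (1+0.02225)^84 = 70,000 × 6.350355 = 444,524.8612

CHF 444,524.86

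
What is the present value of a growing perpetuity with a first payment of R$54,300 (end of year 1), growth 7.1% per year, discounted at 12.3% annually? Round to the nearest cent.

R$1,044,230.77

PV = D₁/(r − g) = 54300/(0.123 − 0.071) = 1,044,230.7692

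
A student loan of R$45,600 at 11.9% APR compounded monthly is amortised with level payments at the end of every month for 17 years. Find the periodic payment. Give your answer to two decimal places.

R$521.92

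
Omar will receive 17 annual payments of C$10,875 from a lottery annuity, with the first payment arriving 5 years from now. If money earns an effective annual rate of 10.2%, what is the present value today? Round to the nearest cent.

C$58,426.02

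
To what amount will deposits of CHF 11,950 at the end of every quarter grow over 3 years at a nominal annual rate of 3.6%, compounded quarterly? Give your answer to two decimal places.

CHF 150,715.62

Periodic rate i = 0.036/4 = 0.009; n = 3 × 4 = 12 periods.
FV = PMT · [(1+i)^n − 1] / i = 11950 · 12.612186 = 150,715.6240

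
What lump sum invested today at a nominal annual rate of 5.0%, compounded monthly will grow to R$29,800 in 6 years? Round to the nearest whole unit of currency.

With 12 periods per year: i = 0.00416667, n = 72.
PV = FV·(1+i)^(−n) = 29,800 × 0.741280 = 22,090.1468

R$22,090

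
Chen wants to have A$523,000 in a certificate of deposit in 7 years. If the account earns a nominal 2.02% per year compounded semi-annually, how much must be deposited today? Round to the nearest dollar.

With 2 periods per year: i = 0.0101, n = 14.
PV = FV·(1+i)^(−n) = 523,000 × 0.868758 = 454,360.4211

A$454,360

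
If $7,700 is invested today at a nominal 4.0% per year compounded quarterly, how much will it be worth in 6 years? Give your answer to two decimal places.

$9,776.96

i = 0.04/4 = 0.01 per quarter; n = 6·4 = 24.
7,700 × (1+0.01)^24 = 7,700 × 1.269735 = 9,776.9568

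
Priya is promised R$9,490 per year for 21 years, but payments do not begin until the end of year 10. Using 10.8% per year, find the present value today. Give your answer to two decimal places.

R$30,860.98

Value one period before first payment (t=9): 9490 × [1 − (1+0.108)^(−21)] / 0.108 = 9490 × 8.184673 = 77,672.5469
Discount back 9 years: 77,672.5469 × (1+0.108)^(−9) = 77,672.5469 × 0.397322 = 30,860.9793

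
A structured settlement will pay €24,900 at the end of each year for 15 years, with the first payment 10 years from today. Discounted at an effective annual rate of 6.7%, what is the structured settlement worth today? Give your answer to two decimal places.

Value one period before first payment (t=9): 24900 × [1 − (1+0.067)^(−15)] / 0.067 = 24900 × 9.283038 = 231,147.6372
PV₀ = 231,147.6372 / (1+0.067)^9 = 231,147.6372 / 1.792585 = 128,946.5371

€128,946.54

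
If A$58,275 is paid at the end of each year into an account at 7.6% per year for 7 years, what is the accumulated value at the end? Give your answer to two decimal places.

Accumulation factor s(7|0.076) = 8.814243; FV = 58275 × 8.814243 = 513,649.9938

A$513,649.99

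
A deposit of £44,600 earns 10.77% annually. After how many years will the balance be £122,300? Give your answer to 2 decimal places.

(1+i)^n = 122300/44600 = 2.74215, so n = ln 2.74215 / ln 1.1077 = 9.8620 years

9.86 years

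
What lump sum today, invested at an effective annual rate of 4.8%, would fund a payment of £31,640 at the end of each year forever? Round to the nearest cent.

£659,166.67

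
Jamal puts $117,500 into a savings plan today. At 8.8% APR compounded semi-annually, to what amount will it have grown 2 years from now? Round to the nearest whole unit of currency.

$139,585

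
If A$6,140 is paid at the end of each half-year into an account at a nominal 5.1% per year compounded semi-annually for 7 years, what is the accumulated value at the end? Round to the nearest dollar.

A$101,768

Periodic rate i = 0.051/2 = 0.0255; n = 7 × 2 = 14 periods.
FV = 6140 × [(1+0.0255)^14 − 1] / 0.0255 = 6140 × 16.574669 = 101,768.4664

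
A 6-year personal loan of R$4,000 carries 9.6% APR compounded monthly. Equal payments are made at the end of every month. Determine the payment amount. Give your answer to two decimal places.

R$73.30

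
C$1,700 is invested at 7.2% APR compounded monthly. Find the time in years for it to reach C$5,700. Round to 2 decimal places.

Periodic rate i = 0.072/12 = 0.006.
(1+i)^n = 5700/1700 = 3.35294, so n = ln 3.35294 / ln 1.006 = 202.2440 months
= 202.2440/12 years

16.85 years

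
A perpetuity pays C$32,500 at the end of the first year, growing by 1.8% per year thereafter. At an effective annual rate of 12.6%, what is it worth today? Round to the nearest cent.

C$300,925.93

PV = D₁/(r − g) = 32500/(0.126 − 0.018) = 300,925.9259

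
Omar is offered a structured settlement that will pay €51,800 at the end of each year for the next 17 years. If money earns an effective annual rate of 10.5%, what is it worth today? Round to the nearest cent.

PV = 51800 × [1 − (1+0.105)^(−17)] / 0.105 = 51800 × 7.779386 = 402,972.1865

€402,972.19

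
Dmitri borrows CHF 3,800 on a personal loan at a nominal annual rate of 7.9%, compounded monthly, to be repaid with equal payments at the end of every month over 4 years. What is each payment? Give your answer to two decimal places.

CHF 92.59

Periodic rate i = 0.079/12 = 0.00658333; n = 4 × 12 = 48 periods.
Annuity-PV factor = 41.040779; PMT = 3800 / 41.040779 = 92.5908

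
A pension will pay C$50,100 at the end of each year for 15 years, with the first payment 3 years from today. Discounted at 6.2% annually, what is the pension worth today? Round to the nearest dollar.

PV at t=2 (ordinary 15-year annuity): 50100 × a(15|0.062) = 50100 × 9.586580 = 480,287.6601
Discount back 2 years: 480,287.6601 × (1+0.062)^(−2) = 480,287.6601 × 0.886647 = 425,845.8263

C$425,846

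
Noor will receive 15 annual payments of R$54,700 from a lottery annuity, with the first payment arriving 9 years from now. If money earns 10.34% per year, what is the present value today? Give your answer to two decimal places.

PV at t=8 (ordinary 15-year annuity): 54700 × a(15|0.1034) = 54700 × 7.460709 = 408,100.7912
Discount back 8 years: 408,100.7912 × (1+0.1034)^(−8) = 408,100.7912 × 0.455131 = 185,739.2124

R$185,739.21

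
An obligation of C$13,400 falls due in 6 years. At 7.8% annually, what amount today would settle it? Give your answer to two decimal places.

C$8,538.71

Discount factor = (1+0.078)^(−6) = 0.637217; PV = 13,400 × 0.637217 = 8,538.7094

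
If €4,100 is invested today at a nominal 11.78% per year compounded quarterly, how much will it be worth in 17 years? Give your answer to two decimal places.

Periodic rate i = 0.1178/4 = 0.02945; n = 17 × 4 = 68 periods.
FV = PV·(1+i)^n = 4,100 × 7.197100 = 29,508.1102

€29,508.11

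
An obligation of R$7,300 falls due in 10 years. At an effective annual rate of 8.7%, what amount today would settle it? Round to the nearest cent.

PV = 7,300 / (1 + 0.087)^10 = 7,300 / 2.303008 = 3,169.7676

R$3,169.77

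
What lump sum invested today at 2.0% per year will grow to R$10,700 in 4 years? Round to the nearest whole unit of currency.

PV = 10,700 / (1 + 0.02)^4 = 10,700 / 1.082432 = 9,885.1461

R$9,885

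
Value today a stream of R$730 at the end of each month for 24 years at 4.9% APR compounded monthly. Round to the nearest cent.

i = 0.049/12 = 0.00408333 per month; n = 24·12 = 288.
PV = 730 × [1 − (1+0.00408333)^(−288)] / 0.00408333 = 730 × 169.163284 = 123,489.1974

R$123,489.20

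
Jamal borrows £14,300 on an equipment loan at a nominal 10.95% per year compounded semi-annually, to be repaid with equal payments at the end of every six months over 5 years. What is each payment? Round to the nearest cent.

Periodic rate i = 0.1095/2 = 0.05475; n = 5 × 2 = 10 periods.
Annuity-PV factor = 7.546673; PMT = 14300 / 7.546673 = 1,894.8748

£1,894.87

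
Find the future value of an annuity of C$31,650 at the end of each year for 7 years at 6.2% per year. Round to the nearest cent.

C$267,290.52

FV = 31650 × [(1+0.062)^7 − 1] / 0.062 = 31650 × 8.445198 = 267,290.5247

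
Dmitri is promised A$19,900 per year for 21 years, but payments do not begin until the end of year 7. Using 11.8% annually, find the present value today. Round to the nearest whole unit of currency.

A$78,062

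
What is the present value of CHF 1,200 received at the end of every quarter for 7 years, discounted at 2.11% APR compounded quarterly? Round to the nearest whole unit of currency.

CHF 31,160

Periodic rate i = 0.0211/4 = 0.005275; n = 7 × 4 = 28 periods.
Annuity factor a(28|0.005275) = 25.966855; PV = 1200 × 25.966855 = 31,160.2261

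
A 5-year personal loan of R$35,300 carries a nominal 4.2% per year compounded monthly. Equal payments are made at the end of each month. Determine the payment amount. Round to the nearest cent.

R$653.29

With 12 periods per year: i = 0.0035, n = 60.
Annuity-PV factor = 54.033858; PMT = 35300 / 54.033858 = 653.2941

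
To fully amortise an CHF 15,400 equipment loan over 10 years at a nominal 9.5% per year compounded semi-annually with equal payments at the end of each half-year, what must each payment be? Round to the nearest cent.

With 2 periods per year: i = 0.0475, n = 20.
PMT = 15400 / ( [1 − (1+0.0475)^(−20)] / 0.0475 ) = 15400 / 12.730669 = 1,209.6772

CHF 1,209.68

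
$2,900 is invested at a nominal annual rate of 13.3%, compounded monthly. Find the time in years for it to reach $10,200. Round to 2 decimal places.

Periodic rate i = 0.133/12 = 0.0110833.
(1+i)^n = 10200/2900 = 3.51724, so n = ln 3.51724 / ln 1.01108 = 114.1023 months
= 114.1023/12 years

9.51 years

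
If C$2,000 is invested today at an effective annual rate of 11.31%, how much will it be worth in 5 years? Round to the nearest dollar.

C$3,417

FV = PV·(1+i)^n = 2,000 × 1.708720 = 3,417.4401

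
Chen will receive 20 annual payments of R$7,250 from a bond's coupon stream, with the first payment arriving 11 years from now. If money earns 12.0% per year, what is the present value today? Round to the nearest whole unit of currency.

R$17,436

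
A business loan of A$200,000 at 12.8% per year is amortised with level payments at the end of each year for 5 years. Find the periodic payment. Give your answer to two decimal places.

A$56,585.68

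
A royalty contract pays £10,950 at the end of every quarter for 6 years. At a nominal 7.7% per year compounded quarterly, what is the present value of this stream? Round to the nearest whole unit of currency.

£208,878

Periodic rate i = 0.077/4 = 0.01925; n = 6 × 4 = 24 periods.
Annuity factor a(24|0.01925) = 19.075609; PV = 10950 × 19.075609 = 208,877.9162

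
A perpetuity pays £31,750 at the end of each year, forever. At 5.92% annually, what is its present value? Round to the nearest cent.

£536,317.57

PV = C/r = 31750/0.0592 = 536,317.5676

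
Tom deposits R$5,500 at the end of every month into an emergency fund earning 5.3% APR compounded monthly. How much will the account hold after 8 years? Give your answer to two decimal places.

R$655,810.47

Periodic rate i = 0.053/12 = 0.00441667; n = 8 × 12 = 96 periods.
Accumulation factor s(96|0.00441667) = 119.238268; FV = 5500 × 119.238268 = 655,810.4737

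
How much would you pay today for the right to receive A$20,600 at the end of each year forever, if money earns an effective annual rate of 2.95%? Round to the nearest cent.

PV = C/r = 20600/0.0295 = 698,305.0847

A$698,305.08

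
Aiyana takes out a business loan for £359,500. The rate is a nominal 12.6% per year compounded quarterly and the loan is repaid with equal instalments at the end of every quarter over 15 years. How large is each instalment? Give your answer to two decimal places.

With 4 periods per year: i = 0.0315, n = 60.
PMT = 359500 / ( [1 − (1+0.0315)^(−60)] / 0.0315 ) = 359500 / 26.808209 = 13,410.0716

£13,410.07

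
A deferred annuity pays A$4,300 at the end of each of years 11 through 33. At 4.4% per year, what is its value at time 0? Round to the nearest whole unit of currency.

Value one period before first payment (t=10): 4300 × [1 − (1+0.044)^(−23)] / 0.044 = 4300 × 14.285457 = 61,427.4662
Discount back 10 years: 61,427.4662 × (1+0.044)^(−10) = 61,427.4662 × 0.650122 = 39,935.3611

A$39,935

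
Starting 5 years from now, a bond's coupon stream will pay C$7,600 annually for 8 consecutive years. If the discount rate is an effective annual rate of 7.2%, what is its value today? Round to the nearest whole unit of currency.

PV at t=4 (ordinary 8-year annuity): 7600 × a(8|0.072) = 7600 × 5.925293 = 45,032.2258
Discount back 4 years: 45,032.2258 × (1+0.072)^(−4) = 45,032.2258 × 0.757218 = 34,099.2064

C$34,099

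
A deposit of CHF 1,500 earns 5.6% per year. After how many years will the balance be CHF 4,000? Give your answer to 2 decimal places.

18.00 years

n = ln(4000/1500) / ln(1+0.056) = ln(2.66667) / 0.054488 = 18.0008 years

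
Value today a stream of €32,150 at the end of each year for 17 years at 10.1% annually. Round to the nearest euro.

€256,305

Annuity factor a(17|0.101) = 7.972159; PV = 32150 × 7.972159 = 256,304.9113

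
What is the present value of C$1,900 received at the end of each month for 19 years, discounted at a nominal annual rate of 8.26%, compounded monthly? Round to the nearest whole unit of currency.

C$218,258

i = 0.0826/12 = 0.00688333 per month; n = 19·12 = 228.
PV = 1900 × [1 − (1+0.00688333)^(−228)] / 0.00688333 = 1900 × 114.872785 = 218,258.2921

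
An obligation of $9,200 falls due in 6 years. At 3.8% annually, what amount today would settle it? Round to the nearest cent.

PV = 9,200 / (1 + 0.038)^6 = 9,200 / 1.250789 = 7,355.3561

$7,355.36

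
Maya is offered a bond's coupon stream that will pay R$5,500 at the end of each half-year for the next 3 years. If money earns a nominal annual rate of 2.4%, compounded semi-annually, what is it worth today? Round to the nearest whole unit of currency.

With 2 periods per year: i = 0.012, n = 6.
Annuity factor a(6|0.012) = 5.755851; PV = 5500 × 5.755851 = 31,657.1826

R$31,657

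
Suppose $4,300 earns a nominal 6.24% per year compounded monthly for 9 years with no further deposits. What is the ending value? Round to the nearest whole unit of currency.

$7,529

With 12 periods per year: i = 0.0052, n = 108.
FV = PV·(1+i)^n = 4,300 × 1.750926 = 7,528.9825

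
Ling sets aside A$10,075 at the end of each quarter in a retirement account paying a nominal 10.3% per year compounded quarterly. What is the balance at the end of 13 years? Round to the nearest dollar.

A$1,076,404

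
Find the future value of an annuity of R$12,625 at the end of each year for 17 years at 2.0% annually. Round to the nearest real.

Accumulation factor s(17|0.02) = 20.012071; FV = 12625 × 20.012071 = 252,652.3959

R$252,652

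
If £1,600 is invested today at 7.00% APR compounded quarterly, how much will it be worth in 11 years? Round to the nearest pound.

£3,433

Periodic rate i = 0.07/4 = 0.0175; n = 11 × 4 = 44 periods.
1,600 × (1+0.0175)^44 = 1,600 × 2.145430 = 3,432.6883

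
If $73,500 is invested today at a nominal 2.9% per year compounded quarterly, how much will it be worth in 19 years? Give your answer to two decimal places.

$127,268.32

Periodic rate i = 0.029/4 = 0.00725; n = 19 × 4 = 76 periods.
73,500 × (1+0.00725)^76 = 73,500 × 1.731542 = 127,268.3225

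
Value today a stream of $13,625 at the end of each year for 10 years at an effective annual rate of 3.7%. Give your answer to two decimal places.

$112,180.01

Annuity factor a(10|0.037) = 8.233395; PV = 13625 × 8.233395 = 112,180.0111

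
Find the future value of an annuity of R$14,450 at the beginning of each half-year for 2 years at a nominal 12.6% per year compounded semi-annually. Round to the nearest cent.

R$67,495.31

Periodic rate i = 0.126/2 = 0.063; n = 2 × 2 = 4 periods.
Accumulation factor s(4|0.063) × (1+i) = 4.670956; FV = 14450 × 4.670956 = 67,495.3140
Payments are at the start of each period, so multiply by (1+i).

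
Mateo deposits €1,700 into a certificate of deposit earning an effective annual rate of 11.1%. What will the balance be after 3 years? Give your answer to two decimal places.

1,700 × (1+0.111)^3 = 1,700 × 1.371331 = 2,331.2621

€2,331.26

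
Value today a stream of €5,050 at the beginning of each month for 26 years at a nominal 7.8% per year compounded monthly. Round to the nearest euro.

€678,389

i = 0.078/12 = 0.0065 per month; n = 26·12 = 312.
PV = PMT · [1 − (1+i)^(−n)] / i × (1+i) = 5050 · 134.334470 = 678,389.0758
(Beginning-of-period payments → annuity-due factor ×(1+i).)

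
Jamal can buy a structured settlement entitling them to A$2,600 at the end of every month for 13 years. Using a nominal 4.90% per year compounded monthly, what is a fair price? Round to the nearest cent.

A$299,543.51

Periodic rate i = 0.049/12 = 0.00408333; n = 13 × 12 = 156 periods.
PV = 2600 × [1 − (1+0.00408333)^(−156)] / 0.00408333 = 2600 × 115.209041 = 299,543.5076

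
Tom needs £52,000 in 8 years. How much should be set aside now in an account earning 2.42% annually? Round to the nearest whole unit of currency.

£42,946

PV = 52,000 / (1 + 0.0242)^8 = 52,000 / 1.210816 = 42,946.2425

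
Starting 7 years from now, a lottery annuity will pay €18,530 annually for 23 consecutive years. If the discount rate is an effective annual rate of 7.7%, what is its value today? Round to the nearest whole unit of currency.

€126,204

Value one period before first payment (t=6): 18530 × [1 − (1+0.077)^(−23)] / 0.077 = 18530 × 10.628990 = 196,955.1782
PV₀ = 196,955.1782 / (1+0.077)^6 = 196,955.1782 / 1.560609 = 126,204.0185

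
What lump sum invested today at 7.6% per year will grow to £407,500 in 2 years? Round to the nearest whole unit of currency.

PV = 407,500 / (1 + 0.076)^2 = 407,500 / 1.157776 = 351,967.9109

£351,968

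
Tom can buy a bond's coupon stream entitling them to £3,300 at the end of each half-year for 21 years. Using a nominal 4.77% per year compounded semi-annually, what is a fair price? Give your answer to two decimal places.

i = 0.0477/2 = 0.02385 per half-year; n = 21·2 = 42.
Annuity factor a(42|0.02385) = 26.348072; PV = 3300 × 26.348072 = 86,948.6360

£86,948.64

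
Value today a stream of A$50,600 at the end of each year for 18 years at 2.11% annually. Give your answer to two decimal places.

Annuity factor a(18|0.0211) = 14.848043; PV = 50600 × 14.848043 = 751,310.9704

A$751,310.97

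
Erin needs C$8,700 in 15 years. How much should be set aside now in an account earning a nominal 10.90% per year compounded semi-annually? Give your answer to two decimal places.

i = 0.109/2 = 0.0545 per half-year; n = 15·2 = 30.
Discount factor = (1+0.0545)^(−30) = 0.203518; PV = 8,700 × 0.203518 = 1,770.6052

C$1,770.61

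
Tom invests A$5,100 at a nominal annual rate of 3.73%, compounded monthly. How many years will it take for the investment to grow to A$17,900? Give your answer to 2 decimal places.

33.71 years

Periodic rate i = 0.0373/12 = 0.00310833.
n = ln(17900/5100) / ln(1+0.00310833) = ln(3.50980) / 0.003104 = 404.5610 months
= 404.5610/12 years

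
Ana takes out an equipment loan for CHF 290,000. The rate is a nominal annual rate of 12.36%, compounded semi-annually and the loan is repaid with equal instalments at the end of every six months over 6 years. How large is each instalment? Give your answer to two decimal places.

With 2 periods per year: i = 0.0618, n = 12.
PMT = 290000 / ( [1 − (1+0.0618)^(−12)] / 0.0618 ) = 290000 / 8.301726 = 34,932.4951

CHF 34,932.50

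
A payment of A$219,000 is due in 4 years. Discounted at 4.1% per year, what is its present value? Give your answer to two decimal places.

A$186,483.84

Discount factor = (1+0.041)^(−4) = 0.851524; PV = 219,000 × 0.851524 = 186,483.8372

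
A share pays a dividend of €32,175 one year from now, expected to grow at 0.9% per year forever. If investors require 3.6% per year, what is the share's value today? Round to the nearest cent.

PV = D₁/(r − g) = 32175/(0.036 − 0.009) = 1,191,666.6667

€1,191,666.67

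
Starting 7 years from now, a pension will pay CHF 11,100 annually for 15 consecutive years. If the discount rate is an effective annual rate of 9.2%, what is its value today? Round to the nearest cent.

PV at t=6 (ordinary 15-year annuity): 11100 × a(15|0.092) = 11100 × 7.966394 = 88,426.9773
Discount back 6 years: 88,426.9773 × (1+0.092)^(−6) = 88,426.9773 × 0.589745 = 52,149.3560

CHF 52,149.36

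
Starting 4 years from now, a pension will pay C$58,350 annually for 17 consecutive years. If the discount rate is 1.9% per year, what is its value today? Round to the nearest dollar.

Value one period before first payment (t=3): 58350 × [1 − (1+0.019)^(−17)] / 0.019 = 58350 × 14.412055 = 840,943.4213
Discount back 3 years: 840,943.4213 × (1+0.019)^(−3) = 840,943.4213 × 0.945099 = 794,775.0507

C$794,775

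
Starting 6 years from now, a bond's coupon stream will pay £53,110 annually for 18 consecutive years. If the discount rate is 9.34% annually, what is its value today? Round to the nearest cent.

£290,929.03

Value one period before first payment (t=5): 53110 × [1 − (1+0.0934)^(−18)] / 0.0934 = 53110 × 8.560637 = 454,655.4499
Discount back 5 years: 454,655.4499 × (1+0.0934)^(−5) = 454,655.4499 × 0.639889 = 290,929.0263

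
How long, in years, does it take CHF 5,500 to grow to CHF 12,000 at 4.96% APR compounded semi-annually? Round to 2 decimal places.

15.92 years

Periodic rate i = 0.0496/2 = 0.0248.
n = ln(12000/5500) / ln(1+0.0248) = ln(2.18182) / 0.024497 = 31.8465 half-years
= 31.8465/2 years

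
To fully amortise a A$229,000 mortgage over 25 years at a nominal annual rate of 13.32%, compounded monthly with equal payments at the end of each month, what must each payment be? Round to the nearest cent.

A$2,638.07

Periodic rate i = 0.1332/12 = 0.0111; n = 25 × 12 = 300 periods.
PMT = 229000 / ( [1 − (1+0.0111)^(−300)] / 0.0111 ) = 229000 / 86.805782 = 2,638.0731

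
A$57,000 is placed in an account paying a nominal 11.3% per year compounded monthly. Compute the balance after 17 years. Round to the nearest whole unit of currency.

i = 0.113/12 = 0.00941667 per month; n = 17·12 = 204.
57,000 × (1+0.00941667)^204 = 57,000 × 6.766687 = 385,701.1868

A$385,701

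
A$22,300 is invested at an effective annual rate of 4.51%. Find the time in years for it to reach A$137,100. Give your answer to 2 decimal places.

41.17 years

(1+i)^n = 137100/22300 = 6.14798, so n = ln 6.14798 / ln 1.0451 = 41.1702 years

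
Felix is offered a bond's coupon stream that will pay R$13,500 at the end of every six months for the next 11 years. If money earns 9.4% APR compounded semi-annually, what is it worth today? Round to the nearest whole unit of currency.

Periodic rate i = 0.094/2 = 0.047; n = 11 × 2 = 22 periods.
Annuity factor a(22|0.047) = 13.530638; PV = 13500 × 13.530638 = 182,663.6078

R$182,664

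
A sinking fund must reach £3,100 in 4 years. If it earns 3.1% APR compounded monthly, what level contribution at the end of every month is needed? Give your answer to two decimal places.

i = 0.031/12 = 0.00258333 per month; n = 4·12 = 48.
FV-annuity factor = 51.032859; PMT = 3100 / 51.032859 = 60.7452

£60.75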